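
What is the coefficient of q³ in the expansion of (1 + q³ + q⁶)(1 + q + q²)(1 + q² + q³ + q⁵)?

3

(1 + q³ + q⁶) has coefficients 1,0,0,1 for degrees 0…3.
(1 + q + q²) has coefficients 1,1,1,0 for degrees 0…3.
Finally multiplying by (1 + q² + q³ + q⁵), the product of all factors after the first has coefficients 1,1,2,2 for degrees 0…3.
[q³] = 1·2 + 1·1 = 3.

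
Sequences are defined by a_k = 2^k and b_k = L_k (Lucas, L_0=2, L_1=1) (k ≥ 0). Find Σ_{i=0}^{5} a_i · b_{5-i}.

The convolution is the t^5 coefficient of A(t)B(t).
Σ = 1·11 + 2·7 + 4·4 + 8·3 + 16·1 + 32·2 = 145.

145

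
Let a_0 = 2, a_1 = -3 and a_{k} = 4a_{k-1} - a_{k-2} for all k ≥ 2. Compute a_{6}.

-2758

The ordinary generating function has denominator 1 - 4t + t^2.
Iterating the recurrence: a_0,…,a_{6} = 2, -3, -14, -53, -198, -739, -2758.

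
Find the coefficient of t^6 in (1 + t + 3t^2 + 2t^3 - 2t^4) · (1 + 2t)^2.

-8

(1 + t + 3t^2 + 2t^3 - 2t^4) has coefficients 1,1,3,2,-2 for degrees 0…4.
(1 + 2t)^2 has coefficients 1,4,4,0,0,0,0 for degrees 0…6.
[t^6] = 1·0 + 1·0 + 3·0 + 2·0 − 2·4 = -8.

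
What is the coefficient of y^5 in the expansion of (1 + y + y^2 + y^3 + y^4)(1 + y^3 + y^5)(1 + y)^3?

(1 + y + y^2 + y^3 + y^4) has coefficients 1,1,1,1,1 for degrees 0…4.
(1 + y^3 + y^5) has coefficients 1,0,0,1,0,1 for degrees 0…5.
Finally multiplying by (1 + y)^3, the product of all factors after the first has coefficients 1,3,3,2,3,4 for degrees 0…5.
[y^5] = 1·4 + 1·3 + 1·2 + 1·3 + 1·3 = 15.

15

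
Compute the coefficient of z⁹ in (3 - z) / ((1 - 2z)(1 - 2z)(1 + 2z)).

6400

The denominator gives the recurrence a_n = 2a_(n−1) + 4a_(n−2) − 8a_(n−3) for n ≥ 3; the numerator fixes a_0 = 3, a_1 = 5, a_2 = 22.
Iterating: 3, 5, 22, 40, 128, 240, 672, 1280, 3328, 6400, so a_9 = 6400.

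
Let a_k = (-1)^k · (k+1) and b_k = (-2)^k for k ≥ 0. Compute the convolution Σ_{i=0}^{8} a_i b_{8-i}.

1013

Write out a_i and b_{8-i} for i = 0,…,8 and sum the products.
Σ = 1·256 − 2·(-128) + 3·64 − 4·(-32) + 5·16 − 6·(-8) + 7·4 − 8·(-2) + 9·1 = 1013.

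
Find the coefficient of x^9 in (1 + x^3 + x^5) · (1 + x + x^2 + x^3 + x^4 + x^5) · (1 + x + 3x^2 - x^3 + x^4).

10

(1 + x^3 + x^5) has coefficients 1,0,0,1,0,1 for degrees 0…5.
(1 + x + x^2 + x^3 + x^4 + x^5) has coefficients 1,1,1,1,1,1,0,0,0,0 for degrees 0…9.
Finally multiplying by (1 + x + 3x^2 - x^3 + x^4), the product of all factors after the first has coefficients 1,2,5,4,5,5,4,3,0,1 for degrees 0…9.
[x^9] = 1·1 + 1·4 + 1·5 = 10.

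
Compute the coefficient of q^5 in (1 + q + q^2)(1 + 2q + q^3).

(1 + q + q^2) has coefficients 1,1,1 for degrees 0…2.
(1 + 2q + q^3) has coefficients 1,2,0,1,0,0 for degrees 0…5.
[q^5] = 1·0 + 1·0 + 1·1 = 1.

1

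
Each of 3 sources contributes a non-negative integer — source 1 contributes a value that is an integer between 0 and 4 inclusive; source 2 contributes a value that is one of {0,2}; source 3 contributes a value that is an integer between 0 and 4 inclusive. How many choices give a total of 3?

The generating function for the choices is (1 + q + q^2 + q^3 + q^4)·(1 + q^2)·(1 + q + q^2 + q^3 + q^4); the count is [q^3].
(1 + q + q^2 + q^3 + q^4) has coefficients 1,1,1,1 for degrees 0…3.
(1 + q^2) has coefficients 1,0,1,0 for degrees 0…3.
Finally multiplying by (1 + q + q^2 + q^3 + q^4), the product of all factors after the first has coefficients 1,1,2,2 for degrees 0…3.
[q^3] = 1·2 + 1·2 + 1·1 + 1·1 = 6.

6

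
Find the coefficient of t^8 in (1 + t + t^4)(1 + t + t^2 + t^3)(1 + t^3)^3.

(1 + t + t^4) has coefficients 1,1,0,0,1 for degrees 0…4.
(1 + t + t^2 + t^3) has coefficients 1,1,1,1,0,0,0,0,0 for degrees 0…8.
Finally multiplying by (1 + t^3)^3, the product of all factors after the first has coefficients 1,1,1,4,3,3,6,3,3 for degrees 0…8.
[t^8] = 1·3 + 1·3 + 1·3 = 9.

9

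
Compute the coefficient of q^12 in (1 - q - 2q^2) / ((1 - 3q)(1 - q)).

The denominator gives the recurrence a_n = 4a_(n−1) − 3a_(n−2) for n ≥ 3; the numerator fixes a_0 = 1, a_1 = 3, a_2 = 7.
Iterating: 1, 3, 7, 19, 55, 163, 487, 1459, 4375, 13123, 39367, 118099, 354295, so a_12 = 354295.

354295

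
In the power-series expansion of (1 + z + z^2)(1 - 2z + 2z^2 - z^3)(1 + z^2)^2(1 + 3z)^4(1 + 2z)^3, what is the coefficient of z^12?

(1 + z + z^2) has coefficients 1,1,1 for degrees 0…2.
(1 - 2z + 2z^2 - z^3) has coefficients 1,-2,2,-1,0,0,0,0,0,0,0,0,0 for degrees 0…12.
Multiplying by (1 + z^2)^2 gives running coefficients 1,-2,4,-5,5,-4,2,-1,0,0,0,0,0 for degrees 0…12.
Multiplying by (1 + 3z)^4 gives running coefficients 1,10,34,43,26,56,8,-58,69,-162,54,-81,0 for degrees 0…12.
Finally multiplying by (1 + 2z)^3, the product of all factors after the first has coefficients 1,16,106,375,772,1000,1000,870,265,-380,-554,-1149,-1134 for degrees 0…12.
[z^12] = 1·(-1134) + 1·(-1149) + 1·(-554) = -2837.

-2837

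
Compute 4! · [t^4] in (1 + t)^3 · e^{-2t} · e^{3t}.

73

The EGF product rule gives c_4 = Σ_{k_1+k_2+k_3=4} C(4; k_1,k_2,k_3) · ∏ g_i(k_i), where (1+t)^3 gives the falling factorial (3)_k; e^{-2t} gives (-2)^k; e^{3t} gives (3)^k.
g_1(k) for k = 0…4: 1, 3, 6, 6, 0.
g_2(k) for k = 0…4: 1, -2, 4, -8, 16.
g_3(k) for k = 0…4: 1, 3, 9, 27, 81.
First combine the last two factors: h(k) = Σ_j C(k,j)·g_2(j)·g_3(k−j) for k = 0…4: 1, 1, 1, 1, 1.
c_4 = Σ_k C(4,k)·g_1(k)·h(4−k) = 1·1·1 + 4·3·1 + 6·6·1 + 4·6·1 = 1 + 12 + 36 + 24 = 73.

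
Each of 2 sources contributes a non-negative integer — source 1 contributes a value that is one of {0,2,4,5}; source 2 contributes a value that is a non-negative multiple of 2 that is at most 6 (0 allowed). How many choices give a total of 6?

3

The generating function for the choices is (1 + x² + x⁴ + x⁵)·(1 + x² + x⁴ + x⁶); the count is [x⁶].
(1 + x² + x⁴ + x⁵) has coefficients 1,0,1,0,1,1 for degrees 0…5.
(1 + x² + x⁴ + x⁶) has coefficients 1,0,1,0,1,0,1 for degrees 0…6.
[x⁶] = 1·1 + 1·1 + 1·1 + 1·0 = 3.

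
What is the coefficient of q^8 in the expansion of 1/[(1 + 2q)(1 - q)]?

171

Partial fractions give a closed form: a_n = (2/3)·(-2)^n + (1/3)·1^n.
At n = 8: a_8 = 171.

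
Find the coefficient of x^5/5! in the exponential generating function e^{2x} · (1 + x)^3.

992

The EGF product rule gives c_5 = Σ_{k_1+k_2=5} C(5; k_1,k_2) · ∏ g_i(k_i), where e^{2x} gives (2)^k; (1+x)^3 gives the falling factorial (3)_k.
g_1(k) for k = 0…5: 1, 2, 4, 8, 16, 32.
g_2(k) for k = 0…5: 1, 3, 6, 6, 0, 0.
c_5 = Σ_k C(5,k)·g_1(k)·g_2(5−k) = 10·4·6 + 10·8·6 + 5·16·3 + 1·32·1 = 240 + 480 + 240 + 32 = 992.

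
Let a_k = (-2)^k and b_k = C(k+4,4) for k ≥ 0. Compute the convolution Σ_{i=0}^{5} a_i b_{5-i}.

The convolution is the t^5 coefficient of A(t)B(t).
Σ = 1·126 − 2·70 + 4·35 − 8·15 + 16·5 − 32·1 = 54.

54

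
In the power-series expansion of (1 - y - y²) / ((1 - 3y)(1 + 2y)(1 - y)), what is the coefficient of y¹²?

Partial fractions give a closed form: a_n = (1/2)·3^n + (1/3)·(-2)^n + (1/6)·1^n.
At n = 12: a_12 = 267086.

267086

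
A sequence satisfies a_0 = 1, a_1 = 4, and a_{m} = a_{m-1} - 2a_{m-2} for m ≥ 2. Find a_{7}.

The ordinary generating function has denominator 1 - x + 2x^2.
Iterating the recurrence: a_0,…,a_{7} = 1, 4, 2, -6, -10, 2, 22, 18.

18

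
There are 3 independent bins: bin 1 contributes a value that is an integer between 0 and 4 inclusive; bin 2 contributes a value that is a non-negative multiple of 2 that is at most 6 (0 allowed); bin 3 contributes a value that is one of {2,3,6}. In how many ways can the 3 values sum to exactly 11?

5

The generating function for the choices is (1 + x + x² + x³ + x⁴)·(1 + x² + x⁴ + x⁶)·(x² + x³ + x⁶); the count is [x¹¹].
(1 + x + x² + x³ + x⁴) has coefficients 1,1,1,1,1 for degrees 0…4.
(1 + x² + x⁴ + x⁶) has coefficients 1,0,1,0,1,0,1,0,0,0,0,0 for degrees 0…11.
Finally multiplying by (x² + x³ + x⁶), the product of all factors after the first has coefficients 0,0,1,1,1,1,2,1,2,1,1,0 for degrees 0…11.
[x¹¹] = 1·0 + 1·1 + 1·1 + 1·2 + 1·1 = 5.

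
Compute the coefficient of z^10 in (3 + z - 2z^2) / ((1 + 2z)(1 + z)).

4096

The denominator gives the recurrence a_n = −3a_(n−1) − 2a_(n−2) for n ≥ 3; the numerator fixes a_0 = 3, a_1 = -8, a_2 = 16.
Iterating: 3, -8, 16, -32, 64, -128, 256, -512, 1024, -2048, 4096, so a_10 = 4096.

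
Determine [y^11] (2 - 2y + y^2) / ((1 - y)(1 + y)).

-2

The denominator gives the recurrence a_n = a_(n−2) for n ≥ 3; the numerator fixes a_0 = 2, a_1 = -2, a_2 = 3.
Iterating: 2, -2, 3, -2, 3, -2, 3, -2, 3, -2, 3, -2, so a_11 = -2.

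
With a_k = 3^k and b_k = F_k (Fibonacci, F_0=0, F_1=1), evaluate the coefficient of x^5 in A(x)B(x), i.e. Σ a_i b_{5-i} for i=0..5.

The convolution is the t^5 coefficient of A(t)B(t).
Σ = 1·5 + 3·3 + 9·2 + 27·1 + 81·1 + 243·0 = 140.

140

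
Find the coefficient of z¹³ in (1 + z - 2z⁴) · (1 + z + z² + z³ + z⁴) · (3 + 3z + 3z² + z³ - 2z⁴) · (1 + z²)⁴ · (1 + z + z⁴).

(1 + z - 2z⁴) has coefficients 1,1,0,0,-2 for degrees 0…4.
(1 + z + z² + z³ + z⁴) has coefficients 1,1,1,1,1,0,0,0,0,0,0,0,0,0 for degrees 0…13.
Multiplying by (3 + 3z + 3z² + z³ - 2z⁴) gives running coefficients 3,6,9,10,8,5,2,-1,-2,0,0,0,0,0 for degrees 0…13.
Multiplying by (1 + z²)⁴ gives running coefficients 3,6,21,34,62,81,100,103,93,72,45,24,4,1 for degrees 0…13.
Finally multiplying by (1 + z + z⁴), the product of all factors after the first has coefficients 3,9,27,55,99,149,202,237,258,246,217,172,121,77 for degrees 0…13.
[z¹³] = 1·77 + 1·121 − 2·246 = -294.

-294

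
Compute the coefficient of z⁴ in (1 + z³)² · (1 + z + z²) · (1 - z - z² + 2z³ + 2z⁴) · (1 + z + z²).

4

(1 + z³)² has coefficients 1,0,0,2,0 for degrees 0…4.
(1 + z + z²) has coefficients 1,1,1,0,0 for degrees 0…4.
Multiplying by (1 - z - z² + 2z³ + 2z⁴) gives running coefficients 1,0,-1,0,3 for degrees 0…4.
Finally multiplying by (1 + z + z²), the product of all factors after the first has coefficients 1,1,0,-1,2 for degrees 0…4.
[z⁴] = 1·2 + 2·1 = 4.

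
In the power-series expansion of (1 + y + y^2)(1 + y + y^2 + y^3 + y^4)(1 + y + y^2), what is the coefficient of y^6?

6

(1 + y + y^2) has coefficients 1,1,1 for degrees 0…2.
(1 + y + y^2 + y^3 + y^4) has coefficients 1,1,1,1,1,0,0 for degrees 0…6.
Finally multiplying by (1 + y + y^2), the product of all factors after the first has coefficients 1,2,3,3,3,2,1 for degrees 0…6.
[y^6] = 1·1 + 1·2 + 1·3 = 6.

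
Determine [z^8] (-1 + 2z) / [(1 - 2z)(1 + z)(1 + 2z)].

-511

The denominator gives the recurrence a_n = −a_(n−1) + 4a_(n−2) + 4a_(n−3) for n ≥ 3; the numerator fixes a_0 = -1, a_1 = 3, a_2 = -7.
Iterating: -1, 3, -7, 15, -31, 63, -127, 255, -511, so a_8 = -511.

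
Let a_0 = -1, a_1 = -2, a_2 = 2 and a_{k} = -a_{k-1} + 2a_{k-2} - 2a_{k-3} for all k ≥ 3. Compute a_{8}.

288

The ordinary generating function has denominator 1 + x - 2x^2 + 2x^3.
Iterating the recurrence: a_0,…,a_{8} = -1, -2, 2, -4, 12, -24, 56, -128, 288.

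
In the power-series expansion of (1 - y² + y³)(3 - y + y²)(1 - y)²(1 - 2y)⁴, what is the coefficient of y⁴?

(1 - y² + y³) has coefficients 1,0,-1,1 for degrees 0…3.
(3 - y + y²) has coefficients 3,-1,1,0,0 for degrees 0…4.
Multiplying by (1 - y)² gives running coefficients 3,-7,6,-3,1 for degrees 0…4.
Finally multiplying by (1 - 2y)⁴, the product of all factors after the first has coefficients 3,-31,134,-315,441 for degrees 0…4.
[y⁴] = 1·441 − 1·134 + 1·(-31) = 276.

276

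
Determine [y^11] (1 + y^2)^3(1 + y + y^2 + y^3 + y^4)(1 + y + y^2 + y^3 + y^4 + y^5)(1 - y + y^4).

26

(1 + y^2)^3 has coefficients 1,0,3,0,3,0,1 for degrees 0…6.
(1 + y + y^2 + y^3 + y^4) has coefficients 1,1,1,1,1,0,0,0,0,0,0,0 for degrees 0…11.
Multiplying by (1 + y + y^2 + y^3 + y^4 + y^5) gives running coefficients 1,2,3,4,5,5,4,3,2,1,0,0 for degrees 0…11.
Finally multiplying by (1 - y + y^4), the product of all factors after the first has coefficients 1,1,1,1,2,2,2,3,4,4,3,3 for degrees 0…11.
[y^11] = 1·3 + 3·4 + 3·3 + 1·2 = 26.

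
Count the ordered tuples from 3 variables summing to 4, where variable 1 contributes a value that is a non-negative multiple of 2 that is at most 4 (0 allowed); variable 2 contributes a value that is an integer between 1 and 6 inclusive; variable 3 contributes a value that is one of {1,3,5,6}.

3

The generating function for the choices is (1 + y² + y⁴)·(y + y² + y³ + y⁴ + y⁵ + y⁶)·(y + y³ + y⁵ + y⁶); the count is [y⁴].
(1 + y² + y⁴) has coefficients 1,0,1,0,1 for degrees 0…4.
(y + y² + y³ + y⁴ + y⁵ + y⁶) has coefficients 0,1,1,1,1 for degrees 0…4.
Finally multiplying by (y + y³ + y⁵ + y⁶), the product of all factors after the first has coefficients 0,0,1,1,2 for degrees 0…4.
[y⁴] = 1·2 + 1·1 + 1·0 = 3.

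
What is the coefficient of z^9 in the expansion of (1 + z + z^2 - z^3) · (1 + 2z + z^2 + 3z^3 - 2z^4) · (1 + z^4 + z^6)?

5

(1 + z + z^2 - z^3) has coefficients 1,1,1,-1 for degrees 0…3.
(1 + 2z + z^2 + 3z^3 - 2z^4) has coefficients 1,2,1,3,-2,0,0,0,0,0 for degrees 0…9.
Finally multiplying by (1 + z^4 + z^6), the product of all factors after the first has coefficients 1,2,1,3,-1,2,2,5,-1,3 for degrees 0…9.
[z^9] = 1·3 + 1·(-1) + 1·5 − 1·2 = 5.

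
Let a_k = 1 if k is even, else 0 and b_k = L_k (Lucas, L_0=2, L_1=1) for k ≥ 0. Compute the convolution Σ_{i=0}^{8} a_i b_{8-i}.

This is [x^8] in the product of the two ordinary generating functions.
Σ = 1·47 + 0·29 + 1·18 + 0·11 + 1·7 + 0·4 + 1·3 + 0·1 + 1·2 = 77.

77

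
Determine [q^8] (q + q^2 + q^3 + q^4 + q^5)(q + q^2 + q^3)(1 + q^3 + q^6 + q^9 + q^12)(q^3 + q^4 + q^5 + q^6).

10

(q + q^2 + q^3 + q^4 + q^5) has coefficients 0,1,1,1,1,1 for degrees 0…5.
(q + q^2 + q^3) has coefficients 0,1,1,1,0,0,0,0,0 for degrees 0…8.
Multiplying by (1 + q^3 + q^6 + q^9 + q^12) gives running coefficients 0,1,1,1,1,1,1,1,1 for degrees 0…8.
Finally multiplying by (q^3 + q^4 + q^5 + q^6), the product of all factors after the first has coefficients 0,0,0,0,1,2,3,4,4 for degrees 0…8.
[q^8] = 1·4 + 1·3 + 1·2 + 1·1 + 1·0 = 10.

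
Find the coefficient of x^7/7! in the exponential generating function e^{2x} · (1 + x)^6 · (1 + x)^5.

The EGF product rule gives c_7 = Σ_{k_1+k_2+k_3=7} C(7; k_1,k_2,k_3) · ∏ g_i(k_i), where e^{2x} gives (2)^k; (1+x)^6 gives the falling factorial (6)_k; (1+x)^5 gives the falling factorial (5)_k.
g_1(k) for k = 0…7: 1, 2, 4, 8, 16, 32, 64, 128.
g_2(k) for k = 0…7: 1, 6, 30, 120, 360, 720, 720, 0.
g_3(k) for k = 0…7: 1, 5, 20, 60, 120, 120, 0, 0.
First combine the last two factors: h(k) = Σ_j C(k,j)·g_2(j)·g_3(k−j) for k = 0…7: 1, 11, 110, 990, 7920, 55440, 332640, 1663200.
c_7 = Σ_k C(7,k)·g_1(k)·h(7−k) = 1·1·1663200 + 7·2·332640 + 21·4·55440 + 35·8·7920 + 35·16·990 + 21·32·110 + 7·64·11 + 1·128·1 = 1663200 + 4656960 + 4656960 + 2217600 + 554400 + 73920 + 4928 + 128 = 13828096.

13828096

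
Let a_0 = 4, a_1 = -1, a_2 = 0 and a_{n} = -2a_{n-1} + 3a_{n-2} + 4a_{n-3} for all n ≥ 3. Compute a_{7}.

649

The ordinary generating function has denominator 1 + 2x - 3x^2 - 4x^3.
Iterating the recurrence: a_0,…,a_{7} = 4, -1, 0, 13, -30, 99, -236, 649.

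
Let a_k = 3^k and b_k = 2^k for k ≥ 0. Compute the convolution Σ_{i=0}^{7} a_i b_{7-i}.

This is [x^7] in the product of the two ordinary generating functions.
Σ = 1·128 + 3·64 + 9·32 + 27·16 + 81·8 + 243·4 + 729·2 + 2187·1 = 6305.

6305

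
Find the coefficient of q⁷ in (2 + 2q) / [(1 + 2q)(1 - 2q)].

128

The denominator gives the recurrence a_n = 4a_(n−2) for n ≥ 3; the numerator fixes a_0 = 2, a_1 = 2, a_2 = 8.
Iterating: 2, 2, 8, 8, 32, 32, 128, 128, so a_7 = 128.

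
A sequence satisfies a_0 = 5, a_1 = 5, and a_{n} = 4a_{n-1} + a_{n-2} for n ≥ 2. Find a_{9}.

The ordinary generating function has denominator 1 - 4q - q^2.
Iterating the recurrence: a_0,…,a_{9} = 5, 5, 25, 105, 445, 1885, 7985, 33825, 143285, 606965.

606965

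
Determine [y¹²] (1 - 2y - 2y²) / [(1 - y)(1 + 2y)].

4095

The denominator gives the recurrence a_n = −a_(n−1) + 2a_(n−2) for n ≥ 3; the numerator fixes a_0 = 1, a_1 = -3, a_2 = 3.
Iterating: 1, -3, 3, -9, 15, -33, 63, -129, 255, -513, 1023, -2049, 4095, so a_12 = 4095.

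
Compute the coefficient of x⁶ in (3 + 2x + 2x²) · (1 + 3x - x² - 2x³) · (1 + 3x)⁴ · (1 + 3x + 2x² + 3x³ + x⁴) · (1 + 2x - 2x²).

(3 + 2x + 2x²) has coefficients 3,2,2 for degrees 0…2.
(1 + 3x - x² - 2x³) has coefficients 1,3,-1,-2,0,0,0 for degrees 0…6.
Multiplying by (1 + 3x)⁴ gives running coefficients 1,15,89,256,327,27,-297 for degrees 0…6.
Multiplying by (1 + 3x + 2x² + 3x³ + x⁴) gives running coefficients 1,18,136,556,1319,1802,1295 for degrees 0…6.
Finally multiplying by (1 + 2x - 2x²), the product of all factors after the first has coefficients 1,20,170,792,2159,3328,2261 for degrees 0…6.
[x⁶] = 3·2261 + 2·3328 + 2·2159 = 17757.

17757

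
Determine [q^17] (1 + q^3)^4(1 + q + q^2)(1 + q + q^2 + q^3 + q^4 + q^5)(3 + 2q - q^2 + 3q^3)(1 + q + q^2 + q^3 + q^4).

(1 + q^3)^4 has coefficients 1,0,0,4,0,0,6,0,0,4,0,0,1 for degrees 0…12.
(1 + q + q^2) has coefficients 1,1,1,0,0,0,0,0,0,0,0,0,0,0,0,0,0,0 for degrees 0…17.
Multiplying by (1 + q + q^2 + q^3 + q^4 + q^5) gives running coefficients 1,2,3,3,3,3,2,1,0,0,0,0,0,0,0,0,0,0 for degrees 0…17.
Multiplying by (3 + 2q - q^2 + 3q^3) gives running coefficients 3,8,12,16,18,21,18,13,9,5,3,0,0,0,0,0,0,0 for degrees 0…17.
Finally multiplying by (1 + q + q^2 + q^3 + q^4), the product of all factors after the first has coefficients 3,11,23,39,57,75,85,86,79,66,48,30,17,8,3,0,0,0 for degrees 0…17.
[q^17] = 1·0 + 4·3 + 6·30 + 4·79 + 1·75 = 583.

583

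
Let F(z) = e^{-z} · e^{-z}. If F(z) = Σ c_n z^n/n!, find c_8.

256

The EGF product rule gives c_8 = Σ_{k_1+k_2=8} C(8; k_1,k_2) · ∏ g_i(k_i), where e^{-z} gives (-1)^k; e^{-z} gives (-1)^k.
g_1(k) for k = 0…8: 1, -1, 1, -1, 1, -1, 1, -1, 1.
g_2(k) for k = 0…8: 1, -1, 1, -1, 1, -1, 1, -1, 1.
c_8 = Σ_k C(8,k)·g_1(k)·g_2(8−k) = 1·1·1 + 8·(-1)·(-1) + 28·1·1 + 56·(-1)·(-1) + 70·1·1 + 56·(-1)·(-1) + 28·1·1 + 8·(-1)·(-1) + 1·1·1 = 1 + 8 + 28 + 56 + 70 + 56 + 28 + 8 + 1 = 256.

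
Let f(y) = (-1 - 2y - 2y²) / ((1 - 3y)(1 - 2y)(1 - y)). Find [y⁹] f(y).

The denominator gives the recurrence a_n = 6a_(n−1) − 11a_(n−2) + 6a_(n−3) for n ≥ 3; the numerator fixes a_0 = -1, a_1 = -8, a_2 = -39.
Iterating: -1, -8, -39, -152, -531, -1748, -5559, -17312, -53211, -162188, so a_9 = -162188.

-162188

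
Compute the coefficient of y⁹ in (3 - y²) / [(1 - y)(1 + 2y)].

The denominator gives the recurrence a_n = −a_(n−1) + 2a_(n−2) for n ≥ 3; the numerator fixes a_0 = 3, a_1 = -3, a_2 = 8.
Iterating: 3, -3, 8, -14, 30, -58, 118, -234, 470, -938, so a_9 = -938.

-938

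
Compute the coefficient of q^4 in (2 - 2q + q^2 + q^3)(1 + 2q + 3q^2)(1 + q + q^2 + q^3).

7

(2 - 2q + q^2 + q^3) has coefficients 2,-2,1,1 for degrees 0…3.
(1 + 2q + 3q^2) has coefficients 1,2,3,0,0 for degrees 0…4.
Finally multiplying by (1 + q + q^2 + q^3), the product of all factors after the first has coefficients 1,3,6,6,5 for degrees 0…4.
[q^4] = 2·5 − 2·6 + 1·6 + 1·3 = 7.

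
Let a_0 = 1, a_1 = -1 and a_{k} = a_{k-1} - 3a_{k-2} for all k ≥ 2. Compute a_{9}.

179

The ordinary generating function has denominator 1 - x + 3x^2.
Iterating the recurrence: a_0,…,a_{9} = 1, -1, -4, -1, 11, 14, -19, -61, -4, 179.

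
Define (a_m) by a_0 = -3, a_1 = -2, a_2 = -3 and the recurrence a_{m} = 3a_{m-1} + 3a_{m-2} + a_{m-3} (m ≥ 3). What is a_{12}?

The ordinary generating function has denominator 1 - 3z - 3z^2 - z^3.
Iterating the recurrence: a_0,…,a_{12} = -3, -2, -3, -18, -65, -252, -969, -3728, -14343, -55182, -212303, -816798, -3142485.

-3142485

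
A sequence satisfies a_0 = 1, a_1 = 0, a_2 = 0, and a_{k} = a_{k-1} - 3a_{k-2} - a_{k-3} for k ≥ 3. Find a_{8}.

-19

The ordinary generating function has denominator 1 - z + 3z^2 + z^3.
Iterating the recurrence: a_0,…,a_{8} = 1, 0, 0, -1, -1, 2, 6, 1, -19.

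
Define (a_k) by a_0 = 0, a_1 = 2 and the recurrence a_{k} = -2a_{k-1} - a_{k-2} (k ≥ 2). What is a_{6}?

The ordinary generating function has denominator 1 + 2y + y^2.
Iterating the recurrence: a_0,…,a_{6} = 0, 2, -4, 6, -8, 10, -12.

-12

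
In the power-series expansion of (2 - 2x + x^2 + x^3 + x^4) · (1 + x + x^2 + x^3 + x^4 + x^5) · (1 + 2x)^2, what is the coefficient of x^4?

15

(2 - 2x + x^2 + x^3 + x^4) has coefficients 2,-2,1,1,1 for degrees 0…4.
(1 + x + x^2 + x^3 + x^4 + x^5) has coefficients 1,1,1,1,1 for degrees 0…4.
Finally multiplying by (1 + 2x)^2, the product of all factors after the first has coefficients 1,5,9,9,9 for degrees 0…4.
[x^4] = 2·9 − 2·9 + 1·9 + 1·5 + 1·1 = 15.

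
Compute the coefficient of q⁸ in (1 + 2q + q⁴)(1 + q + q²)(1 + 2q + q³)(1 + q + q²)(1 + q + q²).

42

(1 + 2q + q⁴) has coefficients 1,2,0,0,1 for degrees 0…4.
(1 + q + q²) has coefficients 1,1,1,0,0,0,0,0,0 for degrees 0…8.
Multiplying by (1 + 2q + q³) gives running coefficients 1,3,3,3,1,1,0,0,0 for degrees 0…8.
Multiplying by (1 + q + q²) gives running coefficients 1,4,7,9,7,5,2,1,0 for degrees 0…8.
Finally multiplying by (1 + q + q²), the product of all factors after the first has coefficients 1,5,12,20,23,21,14,8,3 for degrees 0…8.
[q⁸] = 1·3 + 2·8 + 1·23 = 42.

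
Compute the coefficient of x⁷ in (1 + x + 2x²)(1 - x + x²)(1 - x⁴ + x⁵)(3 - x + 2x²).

13

(1 + x + 2x²) has coefficients 1,1,2 for degrees 0…2.
(1 - x + x²) has coefficients 1,-1,1,0,0,0,0,0 for degrees 0…7.
Multiplying by (1 - x⁴ + x⁵) gives running coefficients 1,-1,1,0,-1,2,-2,1 for degrees 0…7.
Finally multiplying by (3 - x + 2x²), the product of all factors after the first has coefficients 3,-4,6,-3,-1,7,-10,9 for degrees 0…7.
[x⁷] = 1·9 + 1·(-10) + 2·7 = 13.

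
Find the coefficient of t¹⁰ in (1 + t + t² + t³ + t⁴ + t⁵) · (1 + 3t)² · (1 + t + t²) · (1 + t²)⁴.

(1 + t + t² + t³ + t⁴ + t⁵) has coefficients 1,1,1,1,1,1 for degrees 0…5.
(1 + 3t)² has coefficients 1,6,9,0,0,0,0,0,0,0,0 for degrees 0…10.
Multiplying by (1 + t + t²) gives running coefficients 1,7,16,15,9,0,0,0,0,0,0 for degrees 0…10.
Finally multiplying by (1 + t²)⁴, the product of all factors after the first has coefficients 1,7,20,43,79,102,136,118,119,67,52 for degrees 0…10.
[t¹⁰] = 1·52 + 1·67 + 1·119 + 1·118 + 1·136 + 1·102 = 594.

594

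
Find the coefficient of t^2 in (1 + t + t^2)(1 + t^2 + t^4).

(1 + t + t^2) has coefficients 1,1,1 for degrees 0…2.
(1 + t^2 + t^4) has coefficients 1,0,1 for degrees 0…2.
[t^2] = 1·1 + 1·0 + 1·1 = 2.

2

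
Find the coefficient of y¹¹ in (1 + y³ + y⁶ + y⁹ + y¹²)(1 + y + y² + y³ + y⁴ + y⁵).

2

(1 + y³ + y⁶ + y⁹ + y¹²) has coefficients 1,0,0,1,0,0,1,0,0,1,0,0 for degrees 0…11.
(1 + y + y² + y³ + y⁴ + y⁵) has coefficients 1,1,1,1,1,1,0,0,0,0,0,0 for degrees 0…11.
[y¹¹] = 1·0 + 1·0 + 1·1 + 1·1 = 2.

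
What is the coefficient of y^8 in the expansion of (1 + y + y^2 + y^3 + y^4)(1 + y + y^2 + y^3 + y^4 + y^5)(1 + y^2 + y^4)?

(1 + y + y^2 + y^3 + y^4) has coefficients 1,1,1,1,1 for degrees 0…4.
(1 + y + y^2 + y^3 + y^4 + y^5) has coefficients 1,1,1,1,1,1,0,0,0 for degrees 0…8.
Finally multiplying by (1 + y^2 + y^4), the product of all factors after the first has coefficients 1,1,2,2,3,3,2,2,1 for degrees 0…8.
[y^8] = 1·1 + 1·2 + 1·2 + 1·3 + 1·3 = 11.

11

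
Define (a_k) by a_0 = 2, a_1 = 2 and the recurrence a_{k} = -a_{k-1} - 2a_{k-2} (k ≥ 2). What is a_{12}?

-182

The ordinary generating function has denominator 1 + z + 2z^2.
Iterating the recurrence: a_0,…,a_{12} = 2, 2, -6, 2, 10, -14, -6, 34, -22, -46, 90, 2, -182.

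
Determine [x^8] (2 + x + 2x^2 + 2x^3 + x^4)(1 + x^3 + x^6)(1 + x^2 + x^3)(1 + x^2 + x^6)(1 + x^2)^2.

65

(2 + x + 2x^2 + 2x^3 + x^4) has coefficients 2,1,2,2,1 for degrees 0…4.
(1 + x^3 + x^6) has coefficients 1,0,0,1,0,0,1,0,0 for degrees 0…8.
Multiplying by (1 + x^2 + x^3) gives running coefficients 1,0,1,2,0,1,2,0,1 for degrees 0…8.
Multiplying by (1 + x^2 + x^6) gives running coefficients 1,0,2,2,1,3,3,1,4 for degrees 0…8.
Finally multiplying by (1 + x^2)^2, the product of all factors after the first has coefficients 1,0,4,2,6,7,7,9,11 for degrees 0…8.
[x^8] = 2·11 + 1·9 + 2·7 + 2·7 + 1·6 = 65.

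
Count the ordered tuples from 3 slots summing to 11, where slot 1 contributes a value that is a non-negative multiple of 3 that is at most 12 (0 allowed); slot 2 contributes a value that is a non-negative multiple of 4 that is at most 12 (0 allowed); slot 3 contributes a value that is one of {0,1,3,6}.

The generating function for the choices is (1 + z^3 + z^6 + z^9 + z^12)·(1 + z^4 + z^8 + z^12)·(1 + z + z^3 + z^6); the count is [z^11].
(1 + z^3 + z^6 + z^9 + z^12) has coefficients 1,0,0,1,0,0,1,0,0,1,0,0 for degrees 0…11.
(1 + z^4 + z^8 + z^12) has coefficients 1,0,0,0,1,0,0,0,1,0,0,0 for degrees 0…11.
Finally multiplying by (1 + z + z^3 + z^6), the product of all factors after the first has coefficients 1,1,0,1,1,1,1,1,1,1,1,1 for degrees 0…11.
[z^11] = 1·1 + 1·1 + 1·1 + 1·0 = 3.

3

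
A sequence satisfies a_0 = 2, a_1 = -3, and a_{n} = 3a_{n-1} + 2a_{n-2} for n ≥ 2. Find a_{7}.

-3309

The ordinary generating function has denominator 1 - 3z - 2z^2.
Iterating the recurrence: a_0,…,a_{7} = 2, -3, -5, -21, -73, -261, -929, -3309.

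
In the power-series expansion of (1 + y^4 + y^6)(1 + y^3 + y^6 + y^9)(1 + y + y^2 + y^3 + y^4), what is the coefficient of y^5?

2

(1 + y^4 + y^6) has coefficients 1,0,0,0,1,0 for degrees 0…5.
(1 + y^3 + y^6 + y^9) has coefficients 1,0,0,1,0,0 for degrees 0…5.
Finally multiplying by (1 + y + y^2 + y^3 + y^4), the product of all factors after the first has coefficients 1,1,1,2,2,1 for degrees 0…5.
[y^5] = 1·1 + 1·1 = 2.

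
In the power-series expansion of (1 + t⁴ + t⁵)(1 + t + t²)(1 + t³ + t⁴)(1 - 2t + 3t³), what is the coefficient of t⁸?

11

(1 + t⁴ + t⁵) has coefficients 1,0,0,0,1,1 for degrees 0…5.
(1 + t + t²) has coefficients 1,1,1,0,0,0,0,0,0 for degrees 0…8.
Multiplying by (1 + t³ + t⁴) gives running coefficients 1,1,1,1,2,2,1,0,0 for degrees 0…8.
Finally multiplying by (1 - 2t + 3t³), the product of all factors after the first has coefficients 1,-1,-1,2,3,1,0,4,6 for degrees 0…8.
[t⁸] = 1·6 + 1·3 + 1·2 = 11.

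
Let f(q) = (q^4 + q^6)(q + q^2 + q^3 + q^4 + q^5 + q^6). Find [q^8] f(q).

(q^4 + q^6) has coefficients 0,0,0,0,1,0,1 for degrees 0…6.
(q + q^2 + q^3 + q^4 + q^5 + q^6) has coefficients 0,1,1,1,1,1,1,0,0 for degrees 0…8.
[q^8] = 1·1 + 1·1 = 2.

2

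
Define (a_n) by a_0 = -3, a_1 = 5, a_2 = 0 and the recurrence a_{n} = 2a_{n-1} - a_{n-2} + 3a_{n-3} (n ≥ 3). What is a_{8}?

-249

The ordinary generating function has denominator 1 - 2y + y^2 - 3y^3.
Iterating the recurrence: a_0,…,a_{8} = -3, 5, 0, -14, -13, -12, -53, -133, -249.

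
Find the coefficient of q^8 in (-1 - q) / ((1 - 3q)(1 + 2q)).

Partial fractions give a closed form: a_n = (-4/5)·3^n + (-1/5)·(-2)^n.
At n = 8: a_8 = -5300.

-5300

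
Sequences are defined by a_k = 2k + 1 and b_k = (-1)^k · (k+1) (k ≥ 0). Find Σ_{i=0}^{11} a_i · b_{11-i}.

6

Write out a_i and b_{11-i} for i = 0,…,11 and sum the products.
Σ = 1·(-12) + 3·11 + 5·(-10) + 7·9 + 9·(-8) + 11·7 + 13·(-6) + 15·5 + 17·(-4) + 19·3 + 21·(-2) + 23·1 = 6.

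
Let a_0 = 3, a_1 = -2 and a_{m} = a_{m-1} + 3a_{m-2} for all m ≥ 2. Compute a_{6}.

The ordinary generating function has denominator 1 - t - 3t^2.
Iterating the recurrence: a_0,…,a_{6} = 3, -2, 7, 1, 22, 25, 91.

91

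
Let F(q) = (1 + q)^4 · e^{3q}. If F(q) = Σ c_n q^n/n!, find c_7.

The EGF product rule gives c_7 = Σ_{k_1+k_2=7} C(7; k_1,k_2) · ∏ g_i(k_i), where (1+q)^4 gives the falling factorial (4)_k; e^{3q} gives (3)^k.
g_1(k) for k = 0…7: 1, 4, 12, 24, 24, 0, 0, 0.
g_2(k) for k = 0…7: 1, 3, 9, 27, 81, 243, 729, 2187.
c_7 = Σ_k C(7,k)·g_1(k)·g_2(7−k) = 1·1·2187 + 7·4·729 + 21·12·243 + 35·24·81 + 35·24·27 = 2187 + 20412 + 61236 + 68040 + 22680 = 174555.

174555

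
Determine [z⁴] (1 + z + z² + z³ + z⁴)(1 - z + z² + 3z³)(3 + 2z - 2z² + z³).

18

(1 + z + z² + z³ + z⁴) has coefficients 1,1,1,1,1 for degrees 0…4.
(1 - z + z² + 3z³) has coefficients 1,-1,1,3,0 for degrees 0…4.
Finally multiplying by (3 + 2z - 2z² + z³), the product of all factors after the first has coefficients 3,-1,-1,14,3 for degrees 0…4.
[z⁴] = 1·3 + 1·14 + 1·(-1) + 1·(-1) + 1·3 = 18.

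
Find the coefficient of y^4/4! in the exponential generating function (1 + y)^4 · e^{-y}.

The EGF product rule gives c_4 = Σ_{k_1+k_2=4} C(4; k_1,k_2) · ∏ g_i(k_i), where (1+y)^4 gives the falling factorial (4)_k; e^{-y} gives (-1)^k.
g_1(k) for k = 0…4: 1, 4, 12, 24, 24.
g_2(k) for k = 0…4: 1, -1, 1, -1, 1.
c_4 = Σ_k C(4,k)·g_1(k)·g_2(4−k) = 1·1·1 + 4·4·(-1) + 6·12·1 + 4·24·(-1) + 1·24·1 = 1 − 16 + 72 − 96 + 24 = -15.

-15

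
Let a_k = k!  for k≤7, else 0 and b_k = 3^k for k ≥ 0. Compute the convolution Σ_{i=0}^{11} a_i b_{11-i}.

The convolution is the x^11 coefficient of A(x)B(x).
Σ = 1·177147 + 1·59049 + 2·19683 + 6·6561 + 24·2187 + 120·729 + 720·243 + 5040·81 + 0·27 + 0·9 + 0·3 + 0·1 = 1038096.

1038096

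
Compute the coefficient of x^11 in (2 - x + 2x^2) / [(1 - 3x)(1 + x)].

The denominator gives the recurrence a_n = 2a_(n−1) + 3a_(n−2) for n ≥ 3; the numerator fixes a_0 = 2, a_1 = 3, a_2 = 14.
Iterating: 2, 3, 14, 37, 116, 343, 1034, 3097, 9296, 27883, 83654, 250957, so a_11 = 250957.

250957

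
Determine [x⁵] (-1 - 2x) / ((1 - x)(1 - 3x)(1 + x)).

The denominator gives the recurrence a_n = 3a_(n−1) + a_(n−2) − 3a_(n−3) for n ≥ 3; the numerator fixes a_0 = -1, a_1 = -5, a_2 = -16.
Iterating: -1, -5, -16, -50, -151, -455, so a_5 = -455.

-455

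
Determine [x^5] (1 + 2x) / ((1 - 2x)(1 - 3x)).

1087

The denominator gives the recurrence a_n = 5a_(n−1) − 6a_(n−2) for n ≥ 3; the numerator fixes a_0 = 1, a_1 = 7, a_2 = 29.
Iterating: 1, 7, 29, 103, 341, 1087, so a_5 = 1087.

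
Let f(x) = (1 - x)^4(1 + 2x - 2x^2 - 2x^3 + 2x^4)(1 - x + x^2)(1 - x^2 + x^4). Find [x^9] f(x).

(1 - x)^4 has coefficients 1,-4,6,-4,1 for degrees 0…4.
(1 + 2x - 2x^2 - 2x^3 + 2x^4) has coefficients 1,2,-2,-2,2,0,0,0,0,0 for degrees 0…9.
Multiplying by (1 - x + x^2) gives running coefficients 1,1,-3,2,2,-4,2,0,0,0 for degrees 0…9.
Finally multiplying by (1 - x^2 + x^4), the product of all factors after the first has coefficients 1,1,-4,1,6,-5,-3,6,0,-4 for degrees 0…9.
[x^9] = 1·(-4) − 4·0 + 6·6 − 4·(-3) + 1·(-5) = 39.

39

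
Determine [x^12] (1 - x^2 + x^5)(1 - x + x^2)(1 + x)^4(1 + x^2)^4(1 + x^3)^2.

67

(1 - x^2 + x^5) has coefficients 1,0,-1,0,0,1 for degrees 0…5.
(1 - x + x^2) has coefficients 1,-1,1,0,0,0,0,0,0,0,0,0,0 for degrees 0…12.
Multiplying by (1 + x)^4 gives running coefficients 1,3,3,2,3,3,1,0,0,0,0,0,0 for degrees 0…12.
Multiplying by (1 + x^2)^4 gives running coefficients 1,3,7,14,21,29,35,36,35,29,21,14,7 for degrees 0…12.
Finally multiplying by (1 + x^3)^2, the product of all factors after the first has coefficients 1,3,7,16,27,43,64,81,100,113,114,113,100 for degrees 0…12.
[x^12] = 1·100 − 1·114 + 1·81 = 67.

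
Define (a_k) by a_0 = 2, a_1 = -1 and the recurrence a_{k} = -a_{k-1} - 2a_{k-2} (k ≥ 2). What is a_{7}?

13

The ordinary generating function has denominator 1 + t + 2t^2.
Iterating the recurrence: a_0,…,a_{7} = 2, -1, -3, 5, 1, -11, 9, 13.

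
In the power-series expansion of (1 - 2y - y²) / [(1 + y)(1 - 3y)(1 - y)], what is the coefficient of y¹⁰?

Partial fractions give a closed form: a_n = (1/4)·(-1)^n + (1/4)·3^n + (1/2)·1^n.
At n = 10: a_10 = 14763.

14763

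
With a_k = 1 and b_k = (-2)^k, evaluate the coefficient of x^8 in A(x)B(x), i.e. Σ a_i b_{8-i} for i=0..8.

Write out a_i and b_{8-i} for i = 0,…,8 and sum the products.
Σ = 1·256 + 1·(-128) + 1·64 + 1·(-32) + 1·16 + 1·(-8) + 1·4 + 1·(-2) + 1·1 = 171.

171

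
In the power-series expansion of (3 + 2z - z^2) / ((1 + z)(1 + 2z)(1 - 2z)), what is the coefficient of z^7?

Partial fractions give a closed form: a_n = (7/4)·(-2)^n + (5/4)·2^n.
At n = 7: a_7 = -64.

-64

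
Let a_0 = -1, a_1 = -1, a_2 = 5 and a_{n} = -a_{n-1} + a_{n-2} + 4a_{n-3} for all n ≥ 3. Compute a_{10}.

119

The ordinary generating function has denominator 1 + q - q^2 - 4q^3.
Iterating the recurrence: a_0,…,a_{10} = -1, -1, 5, -10, 11, -1, -28, 71, -103, 62, 119.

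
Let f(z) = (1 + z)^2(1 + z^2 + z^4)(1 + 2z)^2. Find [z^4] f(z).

(1 + z)^2 has coefficients 1,2,1 for degrees 0…2.
(1 + z^2 + z^4) has coefficients 1,0,1,0,1 for degrees 0…4.
Finally multiplying by (1 + 2z)^2, the product of all factors after the first has coefficients 1,4,5,4,5 for degrees 0…4.
[z^4] = 1·5 + 2·4 + 1·5 = 18.

18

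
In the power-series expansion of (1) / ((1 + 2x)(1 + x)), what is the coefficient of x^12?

8191

Partial fractions give a closed form: a_n = (2)·(-2)^n + (-1)·(-1)^n.
At n = 12: a_12 = 8191.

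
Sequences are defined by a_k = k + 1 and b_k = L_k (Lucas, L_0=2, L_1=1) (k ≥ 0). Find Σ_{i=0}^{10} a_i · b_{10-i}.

Write out a_i and b_{10-i} for i = 0,…,10 and sum the products.
Σ = 1·123 + 2·76 + 3·47 + 4·29 + 5·18 + 6·11 + 7·7 + 8·4 + 9·3 + 10·1 + 11·2 = 828.

828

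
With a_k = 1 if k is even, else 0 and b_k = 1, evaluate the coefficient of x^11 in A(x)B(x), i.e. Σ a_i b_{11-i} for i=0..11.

6

The convolution is the x^11 coefficient of A(x)B(x).
Σ = 1·1 + 0·1 + 1·1 + 0·1 + 1·1 + 0·1 + 1·1 + 0·1 + 1·1 + 0·1 + 1·1 + 0·1 = 6.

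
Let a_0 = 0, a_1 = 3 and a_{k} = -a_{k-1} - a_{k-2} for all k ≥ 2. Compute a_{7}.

The ordinary generating function has denominator 1 + t + t^2.
Iterating the recurrence: a_0,…,a_{7} = 0, 3, -3, 0, 3, -3, 0, 3.

3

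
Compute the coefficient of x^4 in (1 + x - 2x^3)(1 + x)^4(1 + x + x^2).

15

(1 + x - 2x^3) has coefficients 1,1,0,-2 for degrees 0…3.
(1 + x)^4 has coefficients 1,4,6,4,1 for degrees 0…4.
Finally multiplying by (1 + x + x^2), the product of all factors after the first has coefficients 1,5,11,14,11 for degrees 0…4.
[x^4] = 1·11 + 1·14 − 2·5 = 15.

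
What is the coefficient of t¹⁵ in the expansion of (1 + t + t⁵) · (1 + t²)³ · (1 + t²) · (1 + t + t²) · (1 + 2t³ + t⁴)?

20

(1 + t + t⁵) has coefficients 1,1,0,0,0,1 for degrees 0…5.
(1 + t²)³ has coefficients 1,0,3,0,3,0,1,0,0,0,0,0,0,0,0,0 for degrees 0…15.
Multiplying by (1 + t²) gives running coefficients 1,0,4,0,6,0,4,0,1,0,0,0,0,0,0,0 for degrees 0…15.
Multiplying by (1 + t + t²) gives running coefficients 1,1,5,4,10,6,10,4,5,1,1,0,0,0,0,0 for degrees 0…15.
Finally multiplying by (1 + 2t³ + t⁴), the product of all factors after the first has coefficients 1,1,5,6,13,17,23,28,27,27,19,14,7,3,1,0 for degrees 0…15.
[t¹⁵] = 1·0 + 1·1 + 1·19 = 20.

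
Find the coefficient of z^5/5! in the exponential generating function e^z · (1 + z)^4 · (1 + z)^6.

The EGF product rule gives c_5 = Σ_{k_1+k_2+k_3=5} C(5; k_1,k_2,k_3) · ∏ g_i(k_i), where e^z gives (1)^k; (1+z)^4 gives the falling factorial (4)_k; (1+z)^6 gives the falling factorial (6)_k.
g_1(k) for k = 0…5: 1, 1, 1, 1, 1, 1.
g_2(k) for k = 0…5: 1, 4, 12, 24, 24, 0.
g_3(k) for k = 0…5: 1, 6, 30, 120, 360, 720.
First combine the last two factors: h(k) = Σ_j C(k,j)·g_2(j)·g_3(k−j) for k = 0…5: 1, 10, 90, 720, 5040, 30240.
c_5 = Σ_k C(5,k)·g_1(k)·h(5−k) = 1·1·30240 + 5·1·5040 + 10·1·720 + 10·1·90 + 5·1·10 + 1·1·1 = 30240 + 25200 + 7200 + 900 + 50 + 1 = 63591.

63591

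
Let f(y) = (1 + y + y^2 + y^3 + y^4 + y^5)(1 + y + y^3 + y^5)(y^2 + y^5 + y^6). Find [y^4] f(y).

(1 + y + y^2 + y^3 + y^4 + y^5) has coefficients 1,1,1,1,1 for degrees 0…4.
(1 + y + y^3 + y^5) has coefficients 1,1,0,1,0 for degrees 0…4.
Finally multiplying by (y^2 + y^5 + y^6), the product of all factors after the first has coefficients 0,0,1,1,0 for degrees 0…4.
[y^4] = 1·0 + 1·1 + 1·1 + 1·0 + 1·0 = 2.

2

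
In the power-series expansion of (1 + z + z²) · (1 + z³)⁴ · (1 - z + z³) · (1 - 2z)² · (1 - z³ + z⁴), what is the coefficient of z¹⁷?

29

(1 + z + z²) has coefficients 1,1,1 for degrees 0…2.
(1 + z³)⁴ has coefficients 1,0,0,4,0,0,6,0,0,4,0,0,1,0,0,0,0,0 for degrees 0…17.
Multiplying by (1 - z + z³) gives running coefficients 1,-1,0,5,-4,0,10,-6,0,10,-4,0,5,-1,0,1,0,0 for degrees 0…17.
Multiplying by (1 - 2z)² gives running coefficients 1,-5,8,1,-24,36,-6,-46,64,-14,-44,56,-11,-21,24,-3,-4,4 for degrees 0…17.
Finally multiplying by (1 - z³ + z⁴), the product of all factors after the first has coefficients 1,-5,8,0,-18,23,1,-21,4,28,-4,-54,67,9,-76,64,6,-41 for degrees 0…17.
[z¹⁷] = 1·(-41) + 1·6 + 1·64 = 29.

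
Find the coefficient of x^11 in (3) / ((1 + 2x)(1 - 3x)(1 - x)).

Partial fractions give a closed form: a_n = (4/5)·(-2)^n + (27/10)·3^n + (-1/2)·1^n.
At n = 11: a_11 = 476658.

476658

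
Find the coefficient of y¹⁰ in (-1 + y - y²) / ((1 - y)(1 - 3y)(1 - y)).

-103330

The denominator gives the recurrence a_n = 5a_(n−1) − 7a_(n−2) + 3a_(n−3) for n ≥ 3; the numerator fixes a_0 = -1, a_1 = -4, a_2 = -14.
Iterating: -1, -4, -14, -45, -139, -422, -1272, -3823, -11477, -34440, -103330, so a_10 = -103330.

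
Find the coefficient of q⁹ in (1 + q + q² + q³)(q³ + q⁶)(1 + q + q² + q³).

5

(1 + q + q² + q³) has coefficients 1,1,1,1 for degrees 0…3.
(q³ + q⁶) has coefficients 0,0,0,1,0,0,1,0,0,0 for degrees 0…9.
Finally multiplying by (1 + q + q² + q³), the product of all factors after the first has coefficients 0,0,0,1,1,1,2,1,1,1 for degrees 0…9.
[q⁹] = 1·1 + 1·1 + 1·1 + 1·2 = 5.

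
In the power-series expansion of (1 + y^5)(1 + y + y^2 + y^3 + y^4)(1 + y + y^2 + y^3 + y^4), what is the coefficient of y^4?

5

(1 + y^5) has coefficients 1,0,0,0,0 for degrees 0…4.
(1 + y + y^2 + y^3 + y^4) has coefficients 1,1,1,1,1 for degrees 0…4.
Finally multiplying by (1 + y + y^2 + y^3 + y^4), the product of all factors after the first has coefficients 1,2,3,4,5 for degrees 0…4.
[y^4] = 1·5 = 5.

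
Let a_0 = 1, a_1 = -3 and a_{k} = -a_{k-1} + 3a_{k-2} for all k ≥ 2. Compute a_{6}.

177

The ordinary generating function has denominator 1 + y - 3y^2.
Iterating the recurrence: a_0,…,a_{6} = 1, -3, 6, -15, 33, -78, 177.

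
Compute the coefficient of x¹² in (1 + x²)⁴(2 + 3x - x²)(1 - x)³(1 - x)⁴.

(1 + x²)⁴ has coefficients 1,0,4,0,6,0,4,0,1 for degrees 0…8.
(2 + 3x - x²) has coefficients 2,3,-1,0,0,0,0,0,0,0,0,0,0 for degrees 0…12.
Multiplying by (1 - x)³ gives running coefficients 2,-3,-4,10,-6,1,0,0,0,0,0,0,0 for degrees 0…12.
Finally multiplying by (1 - x)⁴, the product of all factors after the first has coefficients 2,-11,20,0,-56,98,-84,40,-10,1,0,0,0 for degrees 0…12.
[x¹²] = 1·0 + 4·0 + 6·(-10) + 4·(-84) + 1·(-56) = -452.

-452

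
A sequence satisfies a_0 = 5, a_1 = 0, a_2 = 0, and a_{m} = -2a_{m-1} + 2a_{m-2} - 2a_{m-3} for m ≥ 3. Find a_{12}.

110480

The ordinary generating function has denominator 1 + 2z - 2z^2 + 2z^3.
Iterating the recurrence: a_0,…,a_{12} = 5, 0, 0, -10, 20, -60, 180, -520, 1520, -4440, 12960, -37840, 110480.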